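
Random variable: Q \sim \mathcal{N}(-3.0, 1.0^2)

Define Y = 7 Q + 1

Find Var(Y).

For Y = aQ + b: Var(Y) = a² * Var(Q)
Var(Q) = 1.0^2 = 1
Var(Y) = 7² * 1 = 49 * 1 = 49

49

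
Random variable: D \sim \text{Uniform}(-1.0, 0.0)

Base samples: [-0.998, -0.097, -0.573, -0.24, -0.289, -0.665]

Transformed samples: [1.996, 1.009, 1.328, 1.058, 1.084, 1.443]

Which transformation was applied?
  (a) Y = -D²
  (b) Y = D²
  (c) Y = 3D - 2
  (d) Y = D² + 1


Checking option (d) Y = D² + 1:
  D = -0.998 -> Y = 1.996 ✓
  D = -0.097 -> Y = 1.009 ✓
  D = -0.573 -> Y = 1.328 ✓
All samples match this transformation.

(d) D² + 1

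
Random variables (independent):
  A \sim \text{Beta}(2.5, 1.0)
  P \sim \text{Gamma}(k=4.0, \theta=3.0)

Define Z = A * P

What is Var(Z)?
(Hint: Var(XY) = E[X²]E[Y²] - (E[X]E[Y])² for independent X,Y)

Var(XY) = E[X²]E[Y²] - (E[X]E[Y])²
E[A] = 0.71428571, Var(A) = 0.045351474
E[P] = 12, Var(P) = 36
E[A²] = 0.045351474 + 0.71428571² = 0.55555556
E[P²] = 36 + 12² = 180
Var(Z) = 0.55555556*180 - (0.71428571*12)²
= 100 - 73.469388 = 26.530612

26.530612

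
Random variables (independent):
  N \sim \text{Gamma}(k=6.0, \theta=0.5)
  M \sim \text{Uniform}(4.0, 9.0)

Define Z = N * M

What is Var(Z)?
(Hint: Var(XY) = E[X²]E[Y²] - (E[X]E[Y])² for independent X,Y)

Var(XY) = E[X²]E[Y²] - (E[X]E[Y])²
E[N] = 3, Var(N) = 1.5
E[M] = 6.5, Var(M) = 2.0833333
E[N²] = 1.5 + 3² = 10.5
E[M²] = 2.0833333 + 6.5² = 44.333333
Var(Z) = 10.5*44.333333 - (3*6.5)²
= 465.5 - 380.25 = 85.25

85.25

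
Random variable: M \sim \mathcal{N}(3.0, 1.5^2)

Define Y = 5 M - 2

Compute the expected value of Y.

For Y = 5M - 2:
E[Y] = 5 * E[M] - 2
E[M] = 3.0 = 3
E[Y] = 5 * 3 - 2 = 13

13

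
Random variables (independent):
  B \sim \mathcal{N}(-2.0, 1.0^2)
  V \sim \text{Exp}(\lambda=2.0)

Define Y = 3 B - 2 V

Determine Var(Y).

For independent RVs: Var(aX + bY) = a²Var(X) + b²Var(Y)
Var(B) = 1
Var(V) = 0.25
Var(Y) = 3²*1 + (-2)²*0.25
= 9*1 + 4*0.25 = 10

10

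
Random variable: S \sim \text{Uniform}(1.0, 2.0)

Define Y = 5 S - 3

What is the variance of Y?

For Y = aS + b: Var(Y) = a² * Var(S)
Var(S) = (2 - 1)^2/12 = 0.083333333
Var(Y) = 5² * 0.083333333 = 25 * 0.083333333 = 2.0833333

2.0833333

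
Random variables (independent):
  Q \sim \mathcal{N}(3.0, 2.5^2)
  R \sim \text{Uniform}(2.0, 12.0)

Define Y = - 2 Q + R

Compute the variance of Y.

For independent RVs: Var(aX + bY) = a²Var(X) + b²Var(Y)
Var(Q) = 6.25
Var(R) = 8.3333333
Var(Y) = (-2)²*6.25 + 1²*8.3333333
= 4*6.25 + 1*8.3333333 = 33.333333

33.333333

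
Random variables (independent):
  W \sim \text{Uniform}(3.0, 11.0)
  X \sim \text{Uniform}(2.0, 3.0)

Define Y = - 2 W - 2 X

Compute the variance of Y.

For independent RVs: Var(aX + bY) = a²Var(X) + b²Var(Y)
Var(W) = 5.3333333
Var(X) = 0.083333333
Var(Y) = (-2)²*5.3333333 + (-2)²*0.083333333
= 4*5.3333333 + 4*0.083333333 = 21.666667

21.666667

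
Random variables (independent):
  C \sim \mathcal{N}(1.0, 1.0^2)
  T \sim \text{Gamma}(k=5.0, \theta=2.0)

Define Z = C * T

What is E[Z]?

For independent RVs: E[XY] = E[X]*E[Y]
E[C] = 1
E[T] = 10
E[Z] = 1 * 10 = 10

10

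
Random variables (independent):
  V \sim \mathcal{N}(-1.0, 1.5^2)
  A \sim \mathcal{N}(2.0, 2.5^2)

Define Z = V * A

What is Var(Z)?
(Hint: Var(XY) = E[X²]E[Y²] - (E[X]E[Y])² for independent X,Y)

Var(XY) = E[X²]E[Y²] - (E[X]E[Y])²
E[V] = -1, Var(V) = 2.25
E[A] = 2, Var(A) = 6.25
E[V²] = 2.25 + (-1)² = 3.25
E[A²] = 6.25 + 2² = 10.25
Var(Z) = 3.25*10.25 - (-1*2)²
= 33.3125 - 4 = 29.3125

29.3125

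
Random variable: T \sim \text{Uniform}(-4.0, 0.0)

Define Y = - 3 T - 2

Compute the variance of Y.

For Y = aT + b: Var(Y) = a² * Var(T)
Var(T) = (0 + 4)^2/12 = 1.3333333
Var(Y) = (-3)² * 1.3333333 = 9 * 1.3333333 = 12

12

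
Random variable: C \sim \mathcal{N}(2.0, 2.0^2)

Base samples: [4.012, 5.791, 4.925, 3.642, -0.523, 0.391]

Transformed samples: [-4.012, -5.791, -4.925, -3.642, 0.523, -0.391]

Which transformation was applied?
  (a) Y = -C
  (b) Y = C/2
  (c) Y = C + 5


Checking option (a) Y = -C:
  C = 4.012 -> Y = -4.012 ✓
  C = 5.791 -> Y = -5.791 ✓
  C = 4.925 -> Y = -4.925 ✓
All samples match this transformation.

(a) -C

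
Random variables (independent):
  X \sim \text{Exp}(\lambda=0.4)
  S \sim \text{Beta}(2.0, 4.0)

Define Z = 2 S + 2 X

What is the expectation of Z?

E[Z] = 2*E[X] + 2*E[S]
E[X] = 2.5
E[S] = 0.33333333
E[Z] = 2*2.5 + 2*0.33333333 = 5.6666667

5.6666667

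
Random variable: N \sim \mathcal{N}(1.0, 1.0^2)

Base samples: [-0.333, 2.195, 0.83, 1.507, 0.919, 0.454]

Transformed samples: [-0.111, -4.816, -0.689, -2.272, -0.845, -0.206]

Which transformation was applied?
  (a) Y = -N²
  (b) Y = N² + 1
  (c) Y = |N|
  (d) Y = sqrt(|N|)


Checking option (a) Y = -N²:
  N = -0.333 -> Y = -0.111 ✓
  N = 2.195 -> Y = -4.816 ✓
  N = 0.83 -> Y = -0.689 ✓
All samples match this transformation.

(a) -N²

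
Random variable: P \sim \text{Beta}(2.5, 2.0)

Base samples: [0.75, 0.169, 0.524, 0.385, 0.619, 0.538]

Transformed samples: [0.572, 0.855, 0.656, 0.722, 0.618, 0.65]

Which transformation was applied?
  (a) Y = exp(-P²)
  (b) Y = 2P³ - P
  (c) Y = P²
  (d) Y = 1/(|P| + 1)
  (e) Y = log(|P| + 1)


Checking option (d) Y = 1/(|P| + 1):
  P = 0.75 -> Y = 0.572 ✓
  P = 0.169 -> Y = 0.855 ✓
  P = 0.524 -> Y = 0.656 ✓
All samples match this transformation.

(d) 1/(|P| + 1)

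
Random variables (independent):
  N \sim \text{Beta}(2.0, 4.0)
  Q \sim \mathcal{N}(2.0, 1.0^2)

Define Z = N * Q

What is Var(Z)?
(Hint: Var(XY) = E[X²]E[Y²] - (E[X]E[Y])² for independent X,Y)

Var(XY) = E[X²]E[Y²] - (E[X]E[Y])²
E[N] = 0.33333333, Var(N) = 0.031746032
E[Q] = 2, Var(Q) = 1
E[N²] = 0.031746032 + 0.33333333² = 0.14285714
E[Q²] = 1 + 2² = 5
Var(Z) = 0.14285714*5 - (0.33333333*2)²
= 0.71428571 - 0.44444444 = 0.26984127

0.26984127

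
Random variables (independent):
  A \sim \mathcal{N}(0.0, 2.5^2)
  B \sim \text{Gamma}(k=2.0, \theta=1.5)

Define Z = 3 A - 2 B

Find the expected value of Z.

E[Z] = 3*E[A] - 2*E[B]
E[A] = 0
E[B] = 3
E[Z] = 3*0 - 2*3 = -6

-6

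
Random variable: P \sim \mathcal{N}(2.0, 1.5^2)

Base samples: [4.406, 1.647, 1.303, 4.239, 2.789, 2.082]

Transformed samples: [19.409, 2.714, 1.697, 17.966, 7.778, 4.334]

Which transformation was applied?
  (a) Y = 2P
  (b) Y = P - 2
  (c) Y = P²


Checking option (c) Y = P²:
  P = 4.406 -> Y = 19.409 ✓
  P = 1.647 -> Y = 2.714 ✓
  P = 1.303 -> Y = 1.697 ✓
All samples match this transformation.

(c) P²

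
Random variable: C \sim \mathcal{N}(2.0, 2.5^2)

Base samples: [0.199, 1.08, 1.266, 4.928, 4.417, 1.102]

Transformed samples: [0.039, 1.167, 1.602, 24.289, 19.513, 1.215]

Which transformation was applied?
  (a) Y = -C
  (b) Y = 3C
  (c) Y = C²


Checking option (c) Y = C²:
  C = 0.199 -> Y = 0.039 ✓
  C = 1.08 -> Y = 1.167 ✓
  C = 1.266 -> Y = 1.602 ✓
All samples match this transformation.

(c) C²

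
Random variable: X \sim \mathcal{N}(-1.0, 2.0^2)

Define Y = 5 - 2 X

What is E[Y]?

For Y = -2X + 5:
E[Y] = -2 * E[X] + 5
E[X] = -1.0 = -1
E[Y] = -2 * (-1) + 5 = 7

7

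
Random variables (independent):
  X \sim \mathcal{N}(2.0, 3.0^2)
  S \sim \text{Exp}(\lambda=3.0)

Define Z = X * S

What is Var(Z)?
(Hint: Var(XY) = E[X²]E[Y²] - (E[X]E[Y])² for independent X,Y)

Var(XY) = E[X²]E[Y²] - (E[X]E[Y])²
E[X] = 2, Var(X) = 9
E[S] = 0.33333333, Var(S) = 0.11111111
E[X²] = 9 + 2² = 13
E[S²] = 0.11111111 + 0.33333333² = 0.22222222
Var(Z) = 13*0.22222222 - (2*0.33333333)²
= 2.8888889 - 0.44444444 = 2.4444444

2.4444444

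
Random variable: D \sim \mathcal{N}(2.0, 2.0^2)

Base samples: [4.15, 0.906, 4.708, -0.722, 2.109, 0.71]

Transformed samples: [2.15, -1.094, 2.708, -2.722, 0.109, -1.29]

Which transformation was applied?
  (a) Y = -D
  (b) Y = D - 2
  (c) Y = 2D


Checking option (b) Y = D - 2:
  D = 4.15 -> Y = 2.15 ✓
  D = 0.906 -> Y = -1.094 ✓
  D = 4.708 -> Y = 2.708 ✓
All samples match this transformation.

(b) D - 2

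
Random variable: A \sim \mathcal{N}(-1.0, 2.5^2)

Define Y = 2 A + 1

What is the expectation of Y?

For Y = 2A + 1:
E[Y] = 2 * E[A] + 1
E[A] = -1.0 = -1
E[Y] = 2 * (-1) + 1 = -1

-1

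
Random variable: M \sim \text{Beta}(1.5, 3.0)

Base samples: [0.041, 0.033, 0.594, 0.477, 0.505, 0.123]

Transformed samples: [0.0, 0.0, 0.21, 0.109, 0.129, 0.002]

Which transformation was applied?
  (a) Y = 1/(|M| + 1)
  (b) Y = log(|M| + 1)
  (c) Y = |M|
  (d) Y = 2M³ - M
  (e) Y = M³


Checking option (e) Y = M³:
  M = 0.041 -> Y = 0.0 ✓
  M = 0.033 -> Y = 0.0 ✓
  M = 0.594 -> Y = 0.21 ✓
All samples match this transformation.

(e) M³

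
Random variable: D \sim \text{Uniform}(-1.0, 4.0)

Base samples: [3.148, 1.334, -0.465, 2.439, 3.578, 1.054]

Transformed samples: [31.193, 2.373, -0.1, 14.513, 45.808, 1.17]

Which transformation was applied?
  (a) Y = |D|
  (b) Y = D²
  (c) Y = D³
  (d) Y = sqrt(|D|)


Checking option (c) Y = D³:
  D = 3.148 -> Y = 31.193 ✓
  D = 1.334 -> Y = 2.373 ✓
  D = -0.465 -> Y = -0.1 ✓
All samples match this transformation.

(c) D³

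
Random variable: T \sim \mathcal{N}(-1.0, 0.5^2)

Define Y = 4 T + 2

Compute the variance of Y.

For Y = aT + b: Var(Y) = a² * Var(T)
Var(T) = 0.5^2 = 0.25
Var(Y) = 4² * 0.25 = 16 * 0.25 = 4

4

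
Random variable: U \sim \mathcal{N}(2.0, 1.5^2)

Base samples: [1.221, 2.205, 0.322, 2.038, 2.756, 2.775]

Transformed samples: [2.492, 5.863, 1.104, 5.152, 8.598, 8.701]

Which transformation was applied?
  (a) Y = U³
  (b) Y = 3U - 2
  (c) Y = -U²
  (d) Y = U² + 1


Checking option (d) Y = U² + 1:
  U = 1.221 -> Y = 2.492 ✓
  U = 2.205 -> Y = 5.863 ✓
  U = 0.322 -> Y = 1.104 ✓
All samples match this transformation.

(d) U² + 1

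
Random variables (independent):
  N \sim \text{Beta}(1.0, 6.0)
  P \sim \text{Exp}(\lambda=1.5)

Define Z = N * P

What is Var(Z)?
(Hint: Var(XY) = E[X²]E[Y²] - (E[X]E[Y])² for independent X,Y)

Var(XY) = E[X²]E[Y²] - (E[X]E[Y])²
E[N] = 0.14285714, Var(N) = 0.015306122
E[P] = 0.66666667, Var(P) = 0.44444444
E[N²] = 0.015306122 + 0.14285714² = 0.035714286
E[P²] = 0.44444444 + 0.66666667² = 0.88888889
Var(Z) = 0.035714286*0.88888889 - (0.14285714*0.66666667)²
= 0.031746032 - 0.0090702948 = 0.022675737

0.022675737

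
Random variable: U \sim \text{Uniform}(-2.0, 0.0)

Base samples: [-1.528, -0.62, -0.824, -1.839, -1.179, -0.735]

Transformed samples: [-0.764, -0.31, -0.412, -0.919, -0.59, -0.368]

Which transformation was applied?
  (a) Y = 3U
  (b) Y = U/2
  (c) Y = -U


Checking option (b) Y = U/2:
  U = -1.528 -> Y = -0.764 ✓
  U = -0.62 -> Y = -0.31 ✓
  U = -0.824 -> Y = -0.412 ✓
All samples match this transformation.

(b) U/2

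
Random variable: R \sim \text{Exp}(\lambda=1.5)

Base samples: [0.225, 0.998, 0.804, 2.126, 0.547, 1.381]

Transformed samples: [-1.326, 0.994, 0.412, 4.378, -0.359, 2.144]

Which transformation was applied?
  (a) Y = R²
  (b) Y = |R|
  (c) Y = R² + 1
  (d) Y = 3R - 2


Checking option (d) Y = 3R - 2:
  R = 0.225 -> Y = -1.326 ✓
  R = 0.998 -> Y = 0.994 ✓
  R = 0.804 -> Y = 0.412 ✓
All samples match this transformation.

(d) 3R - 2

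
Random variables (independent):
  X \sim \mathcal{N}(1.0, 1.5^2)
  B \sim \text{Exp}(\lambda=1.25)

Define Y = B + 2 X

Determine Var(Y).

For independent RVs: Var(aX + bY) = a²Var(X) + b²Var(Y)
Var(X) = 2.25
Var(B) = 0.64
Var(Y) = 2²*2.25 + 1²*0.64
= 4*2.25 + 1*0.64 = 9.64

9.64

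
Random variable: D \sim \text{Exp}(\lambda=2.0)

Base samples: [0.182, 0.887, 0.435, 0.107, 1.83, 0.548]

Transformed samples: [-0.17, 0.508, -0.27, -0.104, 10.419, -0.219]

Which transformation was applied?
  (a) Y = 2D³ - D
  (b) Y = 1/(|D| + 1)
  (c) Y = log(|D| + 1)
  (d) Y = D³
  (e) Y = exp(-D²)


Checking option (a) Y = 2D³ - D:
  D = 0.182 -> Y = -0.17 ✓
  D = 0.887 -> Y = 0.508 ✓
  D = 0.435 -> Y = -0.27 ✓
All samples match this transformation.

(a) 2D³ - D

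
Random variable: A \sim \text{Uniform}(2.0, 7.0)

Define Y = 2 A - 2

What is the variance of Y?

For Y = aA + b: Var(Y) = a² * Var(A)
Var(A) = (7 - 2)^2/12 = 2.0833333
Var(Y) = 2² * 2.0833333 = 4 * 2.0833333 = 8.3333333

8.3333333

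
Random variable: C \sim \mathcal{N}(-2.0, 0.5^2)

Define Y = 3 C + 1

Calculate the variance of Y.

For Y = aC + b: Var(Y) = a² * Var(C)
Var(C) = 0.5^2 = 0.25
Var(Y) = 3² * 0.25 = 9 * 0.25 = 2.25

2.25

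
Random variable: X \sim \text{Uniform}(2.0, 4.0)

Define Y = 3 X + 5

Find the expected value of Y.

For Y = 3X + 5:
E[Y] = 3 * E[X] + 5
E[X] = (2 + 4)/2 = 3
E[Y] = 3 * 3 + 5 = 14

14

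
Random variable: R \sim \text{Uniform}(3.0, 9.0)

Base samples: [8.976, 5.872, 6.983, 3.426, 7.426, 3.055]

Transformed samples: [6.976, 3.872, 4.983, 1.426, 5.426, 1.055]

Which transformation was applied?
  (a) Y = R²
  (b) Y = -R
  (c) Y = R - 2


Checking option (c) Y = R - 2:
  R = 8.976 -> Y = 6.976 ✓
  R = 5.872 -> Y = 3.872 ✓
  R = 6.983 -> Y = 4.983 ✓
All samples match this transformation.

(c) R - 2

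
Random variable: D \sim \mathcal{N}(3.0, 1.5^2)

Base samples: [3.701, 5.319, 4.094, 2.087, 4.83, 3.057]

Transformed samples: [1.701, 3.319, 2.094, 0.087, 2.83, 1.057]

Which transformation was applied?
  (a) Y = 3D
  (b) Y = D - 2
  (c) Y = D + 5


Checking option (b) Y = D - 2:
  D = 3.701 -> Y = 1.701 ✓
  D = 5.319 -> Y = 3.319 ✓
  D = 4.094 -> Y = 2.094 ✓
All samples match this transformation.

(b) D - 2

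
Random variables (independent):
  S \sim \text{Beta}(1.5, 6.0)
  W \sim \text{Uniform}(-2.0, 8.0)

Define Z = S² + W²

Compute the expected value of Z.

E[Z] = E[S²] + E[W²]
E[S²] = Var(S) + E[S]² = 0.018823529 + 0.04 = 0.058823529
E[W²] = Var(W) + E[W]² = 8.3333333 + 9 = 17.333333
E[Z] = 0.058823529 + 17.333333 = 17.392157

17.392157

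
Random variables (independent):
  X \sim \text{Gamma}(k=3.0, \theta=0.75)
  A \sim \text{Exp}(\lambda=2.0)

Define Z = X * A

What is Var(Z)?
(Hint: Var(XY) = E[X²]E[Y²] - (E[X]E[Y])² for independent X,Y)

Var(XY) = E[X²]E[Y²] - (E[X]E[Y])²
E[X] = 2.25, Var(X) = 1.6875
E[A] = 0.5, Var(A) = 0.25
E[X²] = 1.6875 + 2.25² = 6.75
E[A²] = 0.25 + 0.5² = 0.5
Var(Z) = 6.75*0.5 - (2.25*0.5)²
= 3.375 - 1.265625 = 2.109375

2.109375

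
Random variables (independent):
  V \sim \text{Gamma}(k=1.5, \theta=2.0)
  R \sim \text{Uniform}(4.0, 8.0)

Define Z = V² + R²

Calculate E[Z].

E[Z] = E[V²] + E[R²]
E[V²] = Var(V) + E[V]² = 6 + 9 = 15
E[R²] = Var(R) + E[R]² = 1.3333333 + 36 = 37.333333
E[Z] = 15 + 37.333333 = 52.333333

52.333333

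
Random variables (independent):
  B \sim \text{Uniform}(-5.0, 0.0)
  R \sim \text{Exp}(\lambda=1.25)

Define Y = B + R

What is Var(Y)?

For independent RVs: Var(aX + bY) = a²Var(X) + b²Var(Y)
Var(B) = 2.0833333
Var(R) = 0.64
Var(Y) = 1²*2.0833333 + 1²*0.64
= 1*2.0833333 + 1*0.64 = 2.7233333

2.7233333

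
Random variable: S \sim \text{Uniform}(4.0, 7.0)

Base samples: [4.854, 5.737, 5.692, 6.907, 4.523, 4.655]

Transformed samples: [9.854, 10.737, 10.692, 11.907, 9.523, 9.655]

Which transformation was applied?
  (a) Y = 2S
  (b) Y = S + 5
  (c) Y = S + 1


Checking option (b) Y = S + 5:
  S = 4.854 -> Y = 9.854 ✓
  S = 5.737 -> Y = 10.737 ✓
  S = 5.692 -> Y = 10.692 ✓
All samples match this transformation.

(b) S + 5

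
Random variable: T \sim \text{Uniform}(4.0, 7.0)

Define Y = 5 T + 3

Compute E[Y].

For Y = 5T + 3:
E[Y] = 5 * E[T] + 3
E[T] = (4 + 7)/2 = 5.5
E[Y] = 5 * 5.5 + 3 = 30.5

30.5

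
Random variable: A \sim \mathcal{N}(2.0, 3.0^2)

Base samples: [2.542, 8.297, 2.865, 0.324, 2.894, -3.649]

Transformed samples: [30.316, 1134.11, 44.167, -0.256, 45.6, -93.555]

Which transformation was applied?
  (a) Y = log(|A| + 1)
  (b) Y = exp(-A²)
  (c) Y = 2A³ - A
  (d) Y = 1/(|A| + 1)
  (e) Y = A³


Checking option (c) Y = 2A³ - A:
  A = 2.542 -> Y = 30.316 ✓
  A = 8.297 -> Y = 1134.11 ✓
  A = 2.865 -> Y = 44.167 ✓
All samples match this transformation.

(c) 2A³ - A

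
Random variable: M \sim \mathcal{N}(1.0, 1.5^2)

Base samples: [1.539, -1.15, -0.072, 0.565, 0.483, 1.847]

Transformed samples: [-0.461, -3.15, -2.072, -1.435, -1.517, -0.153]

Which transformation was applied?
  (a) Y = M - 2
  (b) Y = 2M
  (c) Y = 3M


Checking option (a) Y = M - 2:
  M = 1.539 -> Y = -0.461 ✓
  M = -1.15 -> Y = -3.15 ✓
  M = -0.072 -> Y = -2.072 ✓
All samples match this transformation.

(a) M - 2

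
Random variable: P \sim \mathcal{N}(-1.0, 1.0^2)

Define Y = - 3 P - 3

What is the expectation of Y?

For Y = -3P - 3:
E[Y] = -3 * E[P] - 3
E[P] = -1.0 = -1
E[Y] = -3 * (-1) - 3 = 0

0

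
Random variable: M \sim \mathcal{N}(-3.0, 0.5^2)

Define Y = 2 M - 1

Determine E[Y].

For Y = 2M - 1:
E[Y] = 2 * E[M] - 1
E[M] = -3.0 = -3
E[Y] = 2 * (-3) - 1 = -7

-7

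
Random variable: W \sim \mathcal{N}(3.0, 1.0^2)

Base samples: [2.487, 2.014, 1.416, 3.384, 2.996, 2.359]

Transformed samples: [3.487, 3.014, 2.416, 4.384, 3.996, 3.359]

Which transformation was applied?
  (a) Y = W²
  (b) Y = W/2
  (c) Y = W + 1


Checking option (c) Y = W + 1:
  W = 2.487 -> Y = 3.487 ✓
  W = 2.014 -> Y = 3.014 ✓
  W = 1.416 -> Y = 2.416 ✓
All samples match this transformation.

(c) W + 1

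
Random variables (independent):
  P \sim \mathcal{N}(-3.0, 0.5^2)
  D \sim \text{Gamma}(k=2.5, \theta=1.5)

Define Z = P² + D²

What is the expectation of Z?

E[Z] = E[P²] + E[D²]
E[P²] = Var(P) + E[P]² = 0.25 + 9 = 9.25
E[D²] = Var(D) + E[D]² = 5.625 + 14.0625 = 19.6875
E[Z] = 9.25 + 19.6875 = 28.9375

28.9375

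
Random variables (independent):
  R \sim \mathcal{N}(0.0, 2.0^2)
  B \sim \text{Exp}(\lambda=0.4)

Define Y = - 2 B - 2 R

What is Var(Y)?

For independent RVs: Var(aX + bY) = a²Var(X) + b²Var(Y)
Var(R) = 4
Var(B) = 6.25
Var(Y) = (-2)²*4 + (-2)²*6.25
= 4*4 + 4*6.25 = 41

41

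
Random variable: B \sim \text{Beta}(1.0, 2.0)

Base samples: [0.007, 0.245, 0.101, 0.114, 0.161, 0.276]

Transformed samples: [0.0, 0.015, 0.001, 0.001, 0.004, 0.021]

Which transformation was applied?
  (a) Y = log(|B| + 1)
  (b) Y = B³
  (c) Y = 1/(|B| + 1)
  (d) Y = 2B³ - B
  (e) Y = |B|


Checking option (b) Y = B³:
  B = 0.007 -> Y = 0.0 ✓
  B = 0.245 -> Y = 0.015 ✓
  B = 0.101 -> Y = 0.001 ✓
All samples match this transformation.

(b) B³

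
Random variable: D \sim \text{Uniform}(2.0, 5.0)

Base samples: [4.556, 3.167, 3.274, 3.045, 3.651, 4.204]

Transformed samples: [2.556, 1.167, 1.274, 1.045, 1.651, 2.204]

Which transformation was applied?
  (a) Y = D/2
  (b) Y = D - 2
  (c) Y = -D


Checking option (b) Y = D - 2:
  D = 4.556 -> Y = 2.556 ✓
  D = 3.167 -> Y = 1.167 ✓
  D = 3.274 -> Y = 1.274 ✓
All samples match this transformation.

(b) D - 2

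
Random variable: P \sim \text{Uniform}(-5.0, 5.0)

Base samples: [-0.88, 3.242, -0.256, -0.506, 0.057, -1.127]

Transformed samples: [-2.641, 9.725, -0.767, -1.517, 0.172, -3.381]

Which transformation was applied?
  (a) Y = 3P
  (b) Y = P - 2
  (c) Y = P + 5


Checking option (a) Y = 3P:
  P = -0.88 -> Y = -2.641 ✓
  P = 3.242 -> Y = 9.725 ✓
  P = -0.256 -> Y = -0.767 ✓
All samples match this transformation.

(a) 3P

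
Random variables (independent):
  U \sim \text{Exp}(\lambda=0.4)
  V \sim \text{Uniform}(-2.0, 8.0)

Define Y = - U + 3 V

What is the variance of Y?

For independent RVs: Var(aX + bY) = a²Var(X) + b²Var(Y)
Var(U) = 6.25
Var(V) = 8.3333333
Var(Y) = (-1)²*6.25 + 3²*8.3333333
= 1*6.25 + 9*8.3333333 = 81.25

81.25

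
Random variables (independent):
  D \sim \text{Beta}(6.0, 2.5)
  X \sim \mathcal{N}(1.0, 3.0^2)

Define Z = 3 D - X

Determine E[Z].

E[Z] = 3*E[D] - 1*E[X]
E[D] = 0.70588235
E[X] = 1
E[Z] = 3*0.70588235 - 1*1 = 1.1176471

1.1176471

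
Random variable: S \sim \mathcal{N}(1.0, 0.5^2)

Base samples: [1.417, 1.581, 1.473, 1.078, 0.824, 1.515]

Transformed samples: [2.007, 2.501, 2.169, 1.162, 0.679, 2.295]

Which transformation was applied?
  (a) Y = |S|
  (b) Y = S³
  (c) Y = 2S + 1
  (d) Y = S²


Checking option (d) Y = S²:
  S = 1.417 -> Y = 2.007 ✓
  S = 1.581 -> Y = 2.501 ✓
  S = 1.473 -> Y = 2.169 ✓
All samples match this transformation.

(d) S²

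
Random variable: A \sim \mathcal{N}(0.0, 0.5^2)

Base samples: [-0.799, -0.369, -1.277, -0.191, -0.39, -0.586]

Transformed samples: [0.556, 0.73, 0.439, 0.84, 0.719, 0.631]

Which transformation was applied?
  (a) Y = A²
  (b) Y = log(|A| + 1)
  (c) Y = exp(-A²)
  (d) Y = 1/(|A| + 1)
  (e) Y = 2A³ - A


Checking option (d) Y = 1/(|A| + 1):
  A = -0.799 -> Y = 0.556 ✓
  A = -0.369 -> Y = 0.73 ✓
  A = -1.277 -> Y = 0.439 ✓
All samples match this transformation.

(d) 1/(|A| + 1)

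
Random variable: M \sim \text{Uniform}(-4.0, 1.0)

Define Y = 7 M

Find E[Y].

For Y = 7M:
E[Y] = 7 * E[M]
E[M] = (-4 + 1)/2 = -1.5
E[Y] = 7 * (-1.5) = -10.5

-10.5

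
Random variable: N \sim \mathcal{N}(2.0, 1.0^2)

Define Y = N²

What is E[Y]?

Using E[X²] = Var(X) + (E[X])²:
E[N] = 2
Var(N) = 1.0^2 = 1
E[N²] = 1 + 2² = 1 + 4 = 5

5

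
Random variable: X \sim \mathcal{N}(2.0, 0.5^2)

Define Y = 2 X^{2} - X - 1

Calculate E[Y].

E[Y] = 2*E[X²] - 1*E[X] - 1
E[X] = 2
E[X²] = Var(X) + (E[X])² = 0.25 + 4 = 4.25
E[Y] = 2*4.25 - 1*2 - 1 = 5.5

5.5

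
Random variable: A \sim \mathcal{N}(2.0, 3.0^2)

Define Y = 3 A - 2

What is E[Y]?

For Y = 3A - 2:
E[Y] = 3 * E[A] - 2
E[A] = 2.0 = 2
E[Y] = 3 * 2 - 2 = 4

4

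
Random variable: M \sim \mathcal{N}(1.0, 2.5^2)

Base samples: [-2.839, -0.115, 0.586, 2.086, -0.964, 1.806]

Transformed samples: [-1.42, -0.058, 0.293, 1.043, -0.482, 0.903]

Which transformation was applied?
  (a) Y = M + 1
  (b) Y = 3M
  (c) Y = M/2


Checking option (c) Y = M/2:
  M = -2.839 -> Y = -1.42 ✓
  M = -0.115 -> Y = -0.058 ✓
  M = 0.586 -> Y = 0.293 ✓
All samples match this transformation.

(c) M/2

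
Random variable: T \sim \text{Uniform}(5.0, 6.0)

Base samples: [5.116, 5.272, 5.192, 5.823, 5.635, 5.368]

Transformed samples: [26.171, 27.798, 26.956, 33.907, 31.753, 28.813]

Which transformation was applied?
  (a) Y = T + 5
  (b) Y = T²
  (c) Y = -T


Checking option (b) Y = T²:
  T = 5.116 -> Y = 26.171 ✓
  T = 5.272 -> Y = 27.798 ✓
  T = 5.192 -> Y = 26.956 ✓
All samples match this transformation.

(b) T²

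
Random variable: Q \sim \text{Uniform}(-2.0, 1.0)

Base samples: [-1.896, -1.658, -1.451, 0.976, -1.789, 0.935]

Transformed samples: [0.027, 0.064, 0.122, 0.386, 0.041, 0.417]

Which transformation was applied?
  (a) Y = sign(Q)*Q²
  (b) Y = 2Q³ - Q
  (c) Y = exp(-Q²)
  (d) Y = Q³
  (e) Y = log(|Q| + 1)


Checking option (c) Y = exp(-Q²):
  Q = -1.896 -> Y = 0.027 ✓
  Q = -1.658 -> Y = 0.064 ✓
  Q = -1.451 -> Y = 0.122 ✓
All samples match this transformation.

(c) exp(-Q²)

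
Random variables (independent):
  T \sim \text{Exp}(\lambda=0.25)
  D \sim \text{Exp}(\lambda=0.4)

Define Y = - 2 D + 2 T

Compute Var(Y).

For independent RVs: Var(aX + bY) = a²Var(X) + b²Var(Y)
Var(T) = 16
Var(D) = 6.25
Var(Y) = 2²*16 + (-2)²*6.25
= 4*16 + 4*6.25 = 89

89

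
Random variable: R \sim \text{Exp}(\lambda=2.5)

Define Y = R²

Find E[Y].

E[R²] = Var(R) + (E[R])² = 0.16 + 0.16 = 0.32

0.32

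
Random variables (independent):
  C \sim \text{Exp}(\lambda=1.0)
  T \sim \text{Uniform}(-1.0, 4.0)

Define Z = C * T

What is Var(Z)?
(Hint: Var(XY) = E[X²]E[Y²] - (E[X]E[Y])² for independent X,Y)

Var(XY) = E[X²]E[Y²] - (E[X]E[Y])²
E[C] = 1, Var(C) = 1
E[T] = 1.5, Var(T) = 2.0833333
E[C²] = 1 + 1² = 2
E[T²] = 2.0833333 + 1.5² = 4.3333333
Var(Z) = 2*4.3333333 - (1*1.5)²
= 8.6666667 - 2.25 = 6.4166667

6.4166667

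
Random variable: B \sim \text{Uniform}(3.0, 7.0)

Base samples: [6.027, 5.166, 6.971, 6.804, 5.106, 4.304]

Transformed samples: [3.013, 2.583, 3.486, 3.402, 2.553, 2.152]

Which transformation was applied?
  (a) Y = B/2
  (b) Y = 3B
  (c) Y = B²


Checking option (a) Y = B/2:
  B = 6.027 -> Y = 3.013 ✓
  B = 5.166 -> Y = 2.583 ✓
  B = 6.971 -> Y = 3.486 ✓
All samples match this transformation.

(a) B/2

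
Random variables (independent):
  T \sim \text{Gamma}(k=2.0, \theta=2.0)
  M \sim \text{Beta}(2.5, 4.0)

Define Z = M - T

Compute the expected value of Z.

E[Z] = -1*E[T] + 1*E[M]
E[T] = 4
E[M] = 0.38461538
E[Z] = -1*4 + 1*0.38461538 = -3.6153846

-3.6153846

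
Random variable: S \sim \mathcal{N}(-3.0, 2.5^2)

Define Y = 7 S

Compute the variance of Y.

For Y = aS + b: Var(Y) = a² * Var(S)
Var(S) = 2.5^2 = 6.25
Var(Y) = 7² * 6.25 = 49 * 6.25 = 306.25

306.25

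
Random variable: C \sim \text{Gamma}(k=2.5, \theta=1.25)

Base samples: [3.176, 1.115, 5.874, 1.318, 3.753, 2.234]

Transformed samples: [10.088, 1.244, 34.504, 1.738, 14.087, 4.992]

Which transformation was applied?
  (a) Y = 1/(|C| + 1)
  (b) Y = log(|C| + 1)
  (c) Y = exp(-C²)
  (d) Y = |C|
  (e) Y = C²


Checking option (e) Y = C²:
  C = 3.176 -> Y = 10.088 ✓
  C = 1.115 -> Y = 1.244 ✓
  C = 5.874 -> Y = 34.504 ✓
All samples match this transformation.

(e) C²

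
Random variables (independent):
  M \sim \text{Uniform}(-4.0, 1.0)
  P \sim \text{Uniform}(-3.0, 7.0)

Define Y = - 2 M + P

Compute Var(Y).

For independent RVs: Var(aX + bY) = a²Var(X) + b²Var(Y)
Var(M) = 2.0833333
Var(P) = 8.3333333
Var(Y) = (-2)²*2.0833333 + 1²*8.3333333
= 4*2.0833333 + 1*8.3333333 = 16.666667

16.666667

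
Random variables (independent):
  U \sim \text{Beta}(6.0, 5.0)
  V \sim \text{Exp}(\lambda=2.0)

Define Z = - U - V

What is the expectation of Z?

E[Z] = -1*E[U] - 1*E[V]
E[U] = 0.54545455
E[V] = 0.5
E[Z] = -1*0.54545455 - 1*0.5 = -1.0454545

-1.0454545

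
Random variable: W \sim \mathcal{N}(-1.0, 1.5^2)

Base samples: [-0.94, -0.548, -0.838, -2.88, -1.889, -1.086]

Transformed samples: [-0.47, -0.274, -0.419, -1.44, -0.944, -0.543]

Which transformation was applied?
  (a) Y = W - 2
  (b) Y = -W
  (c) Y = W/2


Checking option (c) Y = W/2:
  W = -0.94 -> Y = -0.47 ✓
  W = -0.548 -> Y = -0.274 ✓
  W = -0.838 -> Y = -0.419 ✓
All samples match this transformation.

(c) W/2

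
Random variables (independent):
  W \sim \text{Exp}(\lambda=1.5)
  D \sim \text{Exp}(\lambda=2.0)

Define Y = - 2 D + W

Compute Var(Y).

For independent RVs: Var(aX + bY) = a²Var(X) + b²Var(Y)
Var(W) = 0.44444444
Var(D) = 0.25
Var(Y) = 1²*0.44444444 + (-2)²*0.25
= 1*0.44444444 + 4*0.25 = 1.4444444

1.4444444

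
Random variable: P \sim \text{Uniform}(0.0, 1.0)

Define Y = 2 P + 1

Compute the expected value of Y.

For Y = 2P + 1:
E[Y] = 2 * E[P] + 1
E[P] = (0 + 1)/2 = 0.5
E[Y] = 2 * 0.5 + 1 = 2

2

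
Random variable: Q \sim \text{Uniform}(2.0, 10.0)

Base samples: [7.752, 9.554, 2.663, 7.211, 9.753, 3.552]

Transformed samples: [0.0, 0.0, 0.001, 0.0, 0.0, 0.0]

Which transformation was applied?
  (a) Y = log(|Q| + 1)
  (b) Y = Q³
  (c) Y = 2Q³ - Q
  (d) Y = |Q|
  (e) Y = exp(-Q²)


Checking option (e) Y = exp(-Q²):
  Q = 7.752 -> Y = 0.0 ✓
  Q = 9.554 -> Y = 0.0 ✓
  Q = 2.663 -> Y = 0.001 ✓
All samples match this transformation.

(e) exp(-Q²)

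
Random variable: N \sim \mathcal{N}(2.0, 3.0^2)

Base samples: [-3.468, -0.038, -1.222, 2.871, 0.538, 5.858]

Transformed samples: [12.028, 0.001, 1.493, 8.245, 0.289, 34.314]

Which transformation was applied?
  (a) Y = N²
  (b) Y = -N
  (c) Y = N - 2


Checking option (a) Y = N²:
  N = -3.468 -> Y = 12.028 ✓
  N = -0.038 -> Y = 0.001 ✓
  N = -1.222 -> Y = 1.493 ✓
All samples match this transformation.

(a) N²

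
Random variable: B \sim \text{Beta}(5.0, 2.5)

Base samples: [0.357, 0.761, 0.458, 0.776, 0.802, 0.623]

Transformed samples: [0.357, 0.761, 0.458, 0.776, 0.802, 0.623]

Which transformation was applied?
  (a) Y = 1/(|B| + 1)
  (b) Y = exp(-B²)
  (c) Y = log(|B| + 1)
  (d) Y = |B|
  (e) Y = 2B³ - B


Checking option (d) Y = |B|:
  B = 0.357 -> Y = 0.357 ✓
  B = 0.761 -> Y = 0.761 ✓
  B = 0.458 -> Y = 0.458 ✓
All samples match this transformation.

(d) |B|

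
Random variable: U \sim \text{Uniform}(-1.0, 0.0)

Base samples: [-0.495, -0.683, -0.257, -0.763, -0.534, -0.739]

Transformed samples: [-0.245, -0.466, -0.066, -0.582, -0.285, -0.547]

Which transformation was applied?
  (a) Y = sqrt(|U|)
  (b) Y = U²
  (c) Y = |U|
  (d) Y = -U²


Checking option (d) Y = -U²:
  U = -0.495 -> Y = -0.245 ✓
  U = -0.683 -> Y = -0.466 ✓
  U = -0.257 -> Y = -0.066 ✓
All samples match this transformation.

(d) -U²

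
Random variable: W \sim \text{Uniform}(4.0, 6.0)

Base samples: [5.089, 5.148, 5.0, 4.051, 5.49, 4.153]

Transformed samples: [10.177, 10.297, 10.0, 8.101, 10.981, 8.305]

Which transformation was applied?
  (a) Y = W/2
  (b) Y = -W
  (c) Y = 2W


Checking option (c) Y = 2W:
  W = 5.089 -> Y = 10.177 ✓
  W = 5.148 -> Y = 10.297 ✓
  W = 5.0 -> Y = 10.0 ✓
All samples match this transformation.

(c) 2W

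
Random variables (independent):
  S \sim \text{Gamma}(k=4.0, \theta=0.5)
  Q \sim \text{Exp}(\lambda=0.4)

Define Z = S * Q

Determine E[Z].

For independent RVs: E[XY] = E[X]*E[Y]
E[S] = 2
E[Q] = 2.5
E[Z] = 2 * 2.5 = 5

5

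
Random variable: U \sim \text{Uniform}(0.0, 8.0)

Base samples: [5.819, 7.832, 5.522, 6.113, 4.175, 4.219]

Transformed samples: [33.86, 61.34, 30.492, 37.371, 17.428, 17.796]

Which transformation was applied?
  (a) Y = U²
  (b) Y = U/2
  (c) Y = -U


Checking option (a) Y = U²:
  U = 5.819 -> Y = 33.86 ✓
  U = 7.832 -> Y = 61.34 ✓
  U = 5.522 -> Y = 30.492 ✓
All samples match this transformation.

(a) U²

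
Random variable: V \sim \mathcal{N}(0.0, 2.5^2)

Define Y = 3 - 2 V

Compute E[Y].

For Y = -2V + 3:
E[Y] = -2 * E[V] + 3
E[V] = 0.0 = 0
E[Y] = -2 * 0 + 3 = 3

3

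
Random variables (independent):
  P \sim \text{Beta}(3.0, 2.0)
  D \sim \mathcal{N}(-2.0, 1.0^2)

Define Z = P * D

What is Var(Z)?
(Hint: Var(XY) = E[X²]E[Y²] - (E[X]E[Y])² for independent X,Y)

Var(XY) = E[X²]E[Y²] - (E[X]E[Y])²
E[P] = 0.6, Var(P) = 0.04
E[D] = -2, Var(D) = 1
E[P²] = 0.04 + 0.6² = 0.4
E[D²] = 1 + (-2)² = 5
Var(Z) = 0.4*5 - (0.6*(-2))²
= 2 - 1.44 = 0.56

0.56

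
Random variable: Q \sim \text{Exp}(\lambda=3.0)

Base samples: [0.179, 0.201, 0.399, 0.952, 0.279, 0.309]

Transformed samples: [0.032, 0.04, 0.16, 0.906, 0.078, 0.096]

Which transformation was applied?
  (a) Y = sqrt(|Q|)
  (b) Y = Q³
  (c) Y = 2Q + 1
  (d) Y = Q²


Checking option (d) Y = Q²:
  Q = 0.179 -> Y = 0.032 ✓
  Q = 0.201 -> Y = 0.04 ✓
  Q = 0.399 -> Y = 0.16 ✓
All samples match this transformation.

(d) Q²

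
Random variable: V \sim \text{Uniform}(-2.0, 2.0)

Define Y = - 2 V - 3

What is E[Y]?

For Y = -2V - 3:
E[Y] = -2 * E[V] - 3
E[V] = (-2 + 2)/2 = 0
E[Y] = -2 * 0 - 3 = -3

-3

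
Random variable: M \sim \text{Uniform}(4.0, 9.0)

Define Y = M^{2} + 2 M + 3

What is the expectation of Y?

E[Y] = 1*E[M²] + 2*E[M] + 3
E[M] = 6.5
E[M²] = Var(M) + (E[M])² = 2.0833333 + 42.25 = 44.333333
E[Y] = 1*44.333333 + 2*6.5 + 3 = 60.333333

60.333333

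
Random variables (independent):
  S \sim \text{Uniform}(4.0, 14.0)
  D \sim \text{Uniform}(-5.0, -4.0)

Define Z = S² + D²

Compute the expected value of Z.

E[Z] = E[S²] + E[D²]
E[S²] = Var(S) + E[S]² = 8.3333333 + 81 = 89.333333
E[D²] = Var(D) + E[D]² = 0.083333333 + 20.25 = 20.333333
E[Z] = 89.333333 + 20.333333 = 109.66667

109.66667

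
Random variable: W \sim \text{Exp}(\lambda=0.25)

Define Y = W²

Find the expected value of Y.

E[W²] = Var(W) + (E[W])² = 16 + 16 = 32

32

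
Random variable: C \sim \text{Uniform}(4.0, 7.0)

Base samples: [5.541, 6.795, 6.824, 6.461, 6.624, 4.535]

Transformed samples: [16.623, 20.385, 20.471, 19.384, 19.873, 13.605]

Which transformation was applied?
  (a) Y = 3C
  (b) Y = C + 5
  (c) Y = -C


Checking option (a) Y = 3C:
  C = 5.541 -> Y = 16.623 ✓
  C = 6.795 -> Y = 20.385 ✓
  C = 6.824 -> Y = 20.471 ✓
All samples match this transformation.

(a) 3C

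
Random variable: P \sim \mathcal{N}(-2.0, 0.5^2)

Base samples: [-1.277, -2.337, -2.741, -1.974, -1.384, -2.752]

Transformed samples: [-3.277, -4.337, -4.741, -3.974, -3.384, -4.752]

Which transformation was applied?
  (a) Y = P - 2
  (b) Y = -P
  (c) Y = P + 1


Checking option (a) Y = P - 2:
  P = -1.277 -> Y = -3.277 ✓
  P = -2.337 -> Y = -4.337 ✓
  P = -2.741 -> Y = -4.741 ✓
All samples match this transformation.

(a) P - 2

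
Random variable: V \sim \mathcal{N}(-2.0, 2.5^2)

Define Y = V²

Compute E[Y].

Using E[X²] = Var(X) + (E[X])²:
E[V] = -2
Var(V) = 2.5^2 = 6.25
E[V²] = 6.25 + (-2)² = 6.25 + 4 = 10.25

10.25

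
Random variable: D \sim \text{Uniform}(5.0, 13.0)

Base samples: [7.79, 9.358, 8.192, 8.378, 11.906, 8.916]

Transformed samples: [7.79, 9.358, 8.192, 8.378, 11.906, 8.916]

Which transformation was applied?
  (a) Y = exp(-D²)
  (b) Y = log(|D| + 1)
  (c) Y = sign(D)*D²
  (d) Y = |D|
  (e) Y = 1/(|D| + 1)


Checking option (d) Y = |D|:
  D = 7.79 -> Y = 7.79 ✓
  D = 9.358 -> Y = 9.358 ✓
  D = 8.192 -> Y = 8.192 ✓
All samples match this transformation.

(d) |D|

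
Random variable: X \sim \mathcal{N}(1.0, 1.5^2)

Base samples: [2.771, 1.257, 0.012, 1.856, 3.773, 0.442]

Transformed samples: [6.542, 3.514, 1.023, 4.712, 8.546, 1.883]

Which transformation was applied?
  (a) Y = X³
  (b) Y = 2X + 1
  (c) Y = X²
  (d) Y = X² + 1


Checking option (b) Y = 2X + 1:
  X = 2.771 -> Y = 6.542 ✓
  X = 1.257 -> Y = 3.514 ✓
  X = 0.012 -> Y = 1.023 ✓
All samples match this transformation.

(b) 2X + 1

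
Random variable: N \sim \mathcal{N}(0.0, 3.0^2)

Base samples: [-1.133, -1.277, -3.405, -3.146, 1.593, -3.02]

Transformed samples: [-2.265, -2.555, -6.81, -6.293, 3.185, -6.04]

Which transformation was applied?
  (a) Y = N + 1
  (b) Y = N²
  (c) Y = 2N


Checking option (c) Y = 2N:
  N = -1.133 -> Y = -2.265 ✓
  N = -1.277 -> Y = -2.555 ✓
  N = -3.405 -> Y = -6.81 ✓
All samples match this transformation.

(c) 2N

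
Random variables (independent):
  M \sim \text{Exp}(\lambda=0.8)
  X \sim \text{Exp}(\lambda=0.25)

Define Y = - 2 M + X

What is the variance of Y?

For independent RVs: Var(aX + bY) = a²Var(X) + b²Var(Y)
Var(M) = 1.5625
Var(X) = 16
Var(Y) = (-2)²*1.5625 + 1²*16
= 4*1.5625 + 1*16 = 22.25

22.25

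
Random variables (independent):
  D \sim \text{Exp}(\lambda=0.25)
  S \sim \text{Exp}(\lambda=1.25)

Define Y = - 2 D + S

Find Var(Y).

For independent RVs: Var(aX + bY) = a²Var(X) + b²Var(Y)
Var(D) = 16
Var(S) = 0.64
Var(Y) = (-2)²*16 + 1²*0.64
= 4*16 + 1*0.64 = 64.64

64.64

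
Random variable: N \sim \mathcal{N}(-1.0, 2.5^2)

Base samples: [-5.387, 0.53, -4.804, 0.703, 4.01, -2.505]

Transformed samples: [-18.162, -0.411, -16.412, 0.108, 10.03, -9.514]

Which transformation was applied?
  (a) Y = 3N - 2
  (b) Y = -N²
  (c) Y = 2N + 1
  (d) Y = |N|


Checking option (a) Y = 3N - 2:
  N = -5.387 -> Y = -18.162 ✓
  N = 0.53 -> Y = -0.411 ✓
  N = -4.804 -> Y = -16.412 ✓
All samples match this transformation.

(a) 3N - 2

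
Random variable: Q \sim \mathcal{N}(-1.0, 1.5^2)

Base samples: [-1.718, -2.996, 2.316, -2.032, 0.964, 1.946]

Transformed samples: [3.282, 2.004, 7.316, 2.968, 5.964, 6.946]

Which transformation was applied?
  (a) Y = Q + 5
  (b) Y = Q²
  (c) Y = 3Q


Checking option (a) Y = Q + 5:
  Q = -1.718 -> Y = 3.282 ✓
  Q = -2.996 -> Y = 2.004 ✓
  Q = 2.316 -> Y = 7.316 ✓
All samples match this transformation.

(a) Q + 5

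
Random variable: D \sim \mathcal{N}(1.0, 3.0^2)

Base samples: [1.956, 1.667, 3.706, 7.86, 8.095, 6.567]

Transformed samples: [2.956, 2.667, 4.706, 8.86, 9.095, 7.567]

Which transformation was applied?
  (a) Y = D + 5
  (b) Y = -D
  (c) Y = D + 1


Checking option (c) Y = D + 1:
  D = 1.956 -> Y = 2.956 ✓
  D = 1.667 -> Y = 2.667 ✓
  D = 3.706 -> Y = 4.706 ✓
All samples match this transformation.

(c) D + 1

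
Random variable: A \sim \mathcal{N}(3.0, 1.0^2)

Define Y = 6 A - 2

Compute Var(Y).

For Y = aA + b: Var(Y) = a² * Var(A)
Var(A) = 1.0^2 = 1
Var(Y) = 6² * 1 = 36 * 1 = 36

36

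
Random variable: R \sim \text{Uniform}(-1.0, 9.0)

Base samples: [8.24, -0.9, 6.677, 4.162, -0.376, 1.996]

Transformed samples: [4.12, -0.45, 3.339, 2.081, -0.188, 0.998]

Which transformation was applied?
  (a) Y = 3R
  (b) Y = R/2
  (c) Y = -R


Checking option (b) Y = R/2:
  R = 8.24 -> Y = 4.12 ✓
  R = -0.9 -> Y = -0.45 ✓
  R = 6.677 -> Y = 3.339 ✓
All samples match this transformation.

(b) R/2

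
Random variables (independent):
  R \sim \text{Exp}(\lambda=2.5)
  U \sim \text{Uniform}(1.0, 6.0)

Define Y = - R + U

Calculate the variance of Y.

For independent RVs: Var(aX + bY) = a²Var(X) + b²Var(Y)
Var(R) = 0.16
Var(U) = 2.0833333
Var(Y) = (-1)²*0.16 + 1²*2.0833333
= 1*0.16 + 1*2.0833333 = 2.2433333

2.2433333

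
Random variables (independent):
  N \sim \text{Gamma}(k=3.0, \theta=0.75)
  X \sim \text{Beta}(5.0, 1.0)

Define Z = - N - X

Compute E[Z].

E[Z] = -1*E[N] - 1*E[X]
E[N] = 2.25
E[X] = 0.83333333
E[Z] = -1*2.25 - 1*0.83333333 = -3.0833333

-3.0833333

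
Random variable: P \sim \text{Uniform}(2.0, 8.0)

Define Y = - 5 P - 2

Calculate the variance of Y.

For Y = aP + b: Var(Y) = a² * Var(P)
Var(P) = (8 - 2)^2/12 = 3
Var(Y) = (-5)² * 3 = 25 * 3 = 75

75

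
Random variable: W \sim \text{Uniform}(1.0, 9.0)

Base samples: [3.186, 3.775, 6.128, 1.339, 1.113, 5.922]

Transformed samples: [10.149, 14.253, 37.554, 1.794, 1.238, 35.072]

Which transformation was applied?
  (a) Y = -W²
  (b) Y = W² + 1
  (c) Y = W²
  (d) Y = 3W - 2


Checking option (c) Y = W²:
  W = 3.186 -> Y = 10.149 ✓
  W = 3.775 -> Y = 14.253 ✓
  W = 6.128 -> Y = 37.554 ✓
All samples match this transformation.

(c) W²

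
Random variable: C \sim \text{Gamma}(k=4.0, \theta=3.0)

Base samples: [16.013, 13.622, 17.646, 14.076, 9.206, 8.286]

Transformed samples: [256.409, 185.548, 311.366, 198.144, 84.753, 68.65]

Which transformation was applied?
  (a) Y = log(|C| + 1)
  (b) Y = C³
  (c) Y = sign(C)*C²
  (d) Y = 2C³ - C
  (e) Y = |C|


Checking option (c) Y = sign(C)*C²:
  C = 16.013 -> Y = 256.409 ✓
  C = 13.622 -> Y = 185.548 ✓
  C = 17.646 -> Y = 311.366 ✓
All samples match this transformation.

(c) sign(C)*C²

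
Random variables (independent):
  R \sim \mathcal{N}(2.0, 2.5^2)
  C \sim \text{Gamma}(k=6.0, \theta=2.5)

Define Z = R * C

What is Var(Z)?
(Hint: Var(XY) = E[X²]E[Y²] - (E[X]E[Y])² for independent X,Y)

Var(XY) = E[X²]E[Y²] - (E[X]E[Y])²
E[R] = 2, Var(R) = 6.25
E[C] = 15, Var(C) = 37.5
E[R²] = 6.25 + 2² = 10.25
E[C²] = 37.5 + 15² = 262.5
Var(Z) = 10.25*262.5 - (2*15)²
= 2690.625 - 900 = 1790.625

1790.625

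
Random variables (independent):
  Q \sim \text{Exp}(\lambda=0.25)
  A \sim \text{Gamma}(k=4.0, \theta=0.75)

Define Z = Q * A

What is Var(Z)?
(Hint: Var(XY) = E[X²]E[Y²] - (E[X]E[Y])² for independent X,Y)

Var(XY) = E[X²]E[Y²] - (E[X]E[Y])²
E[Q] = 4, Var(Q) = 16
E[A] = 3, Var(A) = 2.25
E[Q²] = 16 + 4² = 32
E[A²] = 2.25 + 3² = 11.25
Var(Z) = 32*11.25 - (4*3)²
= 360 - 144 = 216

216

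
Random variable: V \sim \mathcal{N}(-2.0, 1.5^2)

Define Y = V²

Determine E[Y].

Using E[X²] = Var(X) + (E[X])²:
E[V] = -2
Var(V) = 1.5^2 = 2.25
E[V²] = 2.25 + (-2)² = 2.25 + 4 = 6.25

6.25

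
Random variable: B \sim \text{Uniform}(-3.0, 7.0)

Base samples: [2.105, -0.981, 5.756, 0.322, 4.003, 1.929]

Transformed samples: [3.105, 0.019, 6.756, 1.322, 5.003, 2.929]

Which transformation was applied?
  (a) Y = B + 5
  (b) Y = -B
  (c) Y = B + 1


Checking option (c) Y = B + 1:
  B = 2.105 -> Y = 3.105 ✓
  B = -0.981 -> Y = 0.019 ✓
  B = 5.756 -> Y = 6.756 ✓
All samples match this transformation.

(c) B + 1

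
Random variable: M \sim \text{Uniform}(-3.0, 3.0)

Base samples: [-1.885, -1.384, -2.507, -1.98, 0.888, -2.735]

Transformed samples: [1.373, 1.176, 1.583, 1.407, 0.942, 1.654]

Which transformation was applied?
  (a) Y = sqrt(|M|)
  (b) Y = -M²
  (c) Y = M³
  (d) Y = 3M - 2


Checking option (a) Y = sqrt(|M|):
  M = -1.885 -> Y = 1.373 ✓
  M = -1.384 -> Y = 1.176 ✓
  M = -2.507 -> Y = 1.583 ✓
All samples match this transformation.

(a) sqrt(|M|)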